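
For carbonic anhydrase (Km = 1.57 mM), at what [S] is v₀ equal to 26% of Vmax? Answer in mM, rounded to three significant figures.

0.552 mM

v/Vmax = [S]/(Km+[S]) = 0.26, so [S] = Km·0.26/(1 − 0.26) = 1.57 × 0.3514.
[S] = 0.552 mM.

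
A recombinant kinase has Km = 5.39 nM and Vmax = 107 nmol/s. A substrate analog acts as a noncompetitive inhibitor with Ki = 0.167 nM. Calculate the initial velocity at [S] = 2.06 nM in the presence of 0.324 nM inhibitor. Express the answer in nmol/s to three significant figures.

10.1 nmol/s

α = 1 + [I]/Ki = 1 + 0.324/0.167 = 2.940.
For a noncompetitive inhibitor, Vmax is reduced to Vmax/α while Km is unchanged: Km,app = 5.39 nM, Vmax,app = 36.4 nmol/s.
v = Vmax,app·[S]/(Km,app + [S]) = 36.4 × 2.06/(5.39 + 2.06) = 10.1 nmol/s.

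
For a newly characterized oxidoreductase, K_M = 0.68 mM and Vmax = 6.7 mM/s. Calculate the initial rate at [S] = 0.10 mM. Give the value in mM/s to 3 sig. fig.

0.859 mM/s

[S]/(Km+[S]) = 0.10/0.7800 = 0.1282, the fractional saturation.
v = 0.1282 × Vmax = 0.1282 × 6.7 = 0.859 mM/s.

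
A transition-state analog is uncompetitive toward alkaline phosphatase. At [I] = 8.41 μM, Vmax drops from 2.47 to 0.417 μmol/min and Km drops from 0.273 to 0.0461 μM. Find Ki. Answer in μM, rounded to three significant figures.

1.71 μM

Uncompetitive: Vmax,app = Vmax/α (and Km,app = Km/α) with α = 1 + [I]/Ki.
α = Vmax/Vmax,app = 2.47/0.417 = 5.923.
Since α = 1 + [I]/Ki, [I]/Ki = 5.923 − 1 = 4.923 and Ki = 8.41/4.923 = 1.71 μM.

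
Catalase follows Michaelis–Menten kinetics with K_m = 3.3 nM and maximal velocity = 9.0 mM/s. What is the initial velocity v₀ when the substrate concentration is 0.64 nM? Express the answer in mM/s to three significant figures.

1.46 mM/s

[S]/(Km+[S]) = 0.64/3.940 = 0.1624, the fractional saturation.
v = 0.1624 × Vmax = 0.1624 × 9.0 = 1.46 mM/s.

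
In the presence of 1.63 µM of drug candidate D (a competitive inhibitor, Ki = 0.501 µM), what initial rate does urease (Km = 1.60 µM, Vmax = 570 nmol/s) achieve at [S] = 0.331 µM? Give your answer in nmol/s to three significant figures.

With α = 1 + [I]/Ki = 1 + 1.63/0.501 = 4.253, the competitive rate law is v = Vmax[S] / (αKm + [S]).
v = 570×0.331 / (4.253×1.60 + 0.331) = 188.7/7.137 = 26.4 nmol/s.

26.4 nmol/s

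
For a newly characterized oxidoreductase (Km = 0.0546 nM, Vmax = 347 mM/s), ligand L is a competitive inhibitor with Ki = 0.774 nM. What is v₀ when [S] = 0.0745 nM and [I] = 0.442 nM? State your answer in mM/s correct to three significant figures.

With α = 1 + [I]/Ki = 1 + 0.442/0.774 = 1.571, the competitive rate law is v = Vmax[S] / (αKm + [S]).
v = 347×0.0745 / (1.571×0.0546 + 0.0745) = 25.85/0.1603 = 161 mM/s.

161 mM/s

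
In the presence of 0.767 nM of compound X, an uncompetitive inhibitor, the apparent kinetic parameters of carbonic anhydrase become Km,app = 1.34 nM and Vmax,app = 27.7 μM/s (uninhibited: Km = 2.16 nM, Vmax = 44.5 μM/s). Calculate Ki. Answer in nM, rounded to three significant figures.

Uncompetitive: Vmax,app = Vmax/α (and Km,app = Km/α) with α = 1 + [I]/Ki.
α = Vmax/Vmax,app = 44.5/27.7 = 1.606.
Ki = [I]/(α − 1) = 0.767/0.6065 = 1.26 nM.

1.26 nM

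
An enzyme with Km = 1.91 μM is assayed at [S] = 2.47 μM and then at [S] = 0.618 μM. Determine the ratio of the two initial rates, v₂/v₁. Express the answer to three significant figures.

The fractional saturations are [S]/(Km+[S]) = 2.47/4.380 = 0.5639 and 0.618/2.528 = 0.2445.
v₂/v₁ is just their ratio: 0.2445/0.5639 = 0.433.

0.433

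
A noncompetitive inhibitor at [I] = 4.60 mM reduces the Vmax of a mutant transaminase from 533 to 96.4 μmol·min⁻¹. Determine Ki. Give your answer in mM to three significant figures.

Noncompetitive: Vmax,app = Vmax/α with α = 1 + [I]/Ki.
α = Vmax/Vmax,app = 533/96.4 = 5.529.
Since α = 1 + [I]/Ki, [I]/Ki = 5.529 − 1 = 4.529 and Ki = 4.60/4.529 = 1.02 mM.

1.02 mM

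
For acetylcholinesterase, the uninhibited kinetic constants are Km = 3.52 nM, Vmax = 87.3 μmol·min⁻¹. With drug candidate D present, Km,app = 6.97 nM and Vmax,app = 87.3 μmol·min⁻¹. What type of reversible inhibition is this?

Km increases (3.52 → 6.97 nM) while Vmax is unchanged — the hallmark of competitive inhibition.

competitive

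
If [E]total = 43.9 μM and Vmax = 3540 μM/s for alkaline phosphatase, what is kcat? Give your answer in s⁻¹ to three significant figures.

kcat = Vmax/[E]total = 3540 μM/s / 43.9 μM = 80.6 s⁻¹.

80.6 s⁻¹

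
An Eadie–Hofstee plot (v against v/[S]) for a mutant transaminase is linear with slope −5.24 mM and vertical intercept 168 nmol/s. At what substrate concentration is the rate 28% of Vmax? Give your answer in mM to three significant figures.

2.04 mM

The Eadie–Hofstee slope gives Km = 5.24 mM (slope = −Km).
v/Vmax = [S]/(Km+[S]) = 0.28 ⇒ [S] = Km·0.28/(1−0.28) = 5.24 × 0.3889 = 2.04 mM.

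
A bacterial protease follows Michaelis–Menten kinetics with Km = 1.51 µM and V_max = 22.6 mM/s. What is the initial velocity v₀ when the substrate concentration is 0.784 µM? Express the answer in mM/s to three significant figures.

7.72 mM/s

[S]/(Km+[S]) = 0.784/2.294 = 0.3418, the fractional saturation.
v = 0.3418 × Vmax = 0.3418 × 22.6 = 7.72 mM/s.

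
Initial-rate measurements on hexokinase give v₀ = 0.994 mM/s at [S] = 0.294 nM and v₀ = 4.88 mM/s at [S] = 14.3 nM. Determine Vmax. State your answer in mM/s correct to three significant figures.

From v = Vmax[S]/(Km+[S]), each point gives Vmax = v(Km+[S])/[S].
Equating: 0.994(Km+0.294)/0.294 = 4.88(Km+14.3)/14.3.
3.381·Km + 0.994 = 0.3413·Km + 4.88, so (3.381 − 0.3413)·Km = 4.88 − 0.994.
Km = 3.886/3.040 = 1.28 nM; then Vmax = 0.994(1.28+0.294)/0.294 = 5.32 mM/s.

5.32 mM/s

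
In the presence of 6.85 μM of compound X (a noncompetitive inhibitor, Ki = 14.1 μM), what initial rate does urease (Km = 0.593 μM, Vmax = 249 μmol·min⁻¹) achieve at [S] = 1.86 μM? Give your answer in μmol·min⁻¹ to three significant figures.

α = 1 + [I]/Ki = 1 + 6.85/14.1 = 1.486.
For a noncompetitive inhibitor, Vmax is reduced to Vmax/α while Km is unchanged: Km,app = 0.593 μM, Vmax,app = 168 μmol·min⁻¹.
v = Vmax,app·[S]/(Km,app + [S]) = 168 × 1.86/(0.593 + 1.86) = 127 μmol·min⁻¹.

127 μmol·min⁻¹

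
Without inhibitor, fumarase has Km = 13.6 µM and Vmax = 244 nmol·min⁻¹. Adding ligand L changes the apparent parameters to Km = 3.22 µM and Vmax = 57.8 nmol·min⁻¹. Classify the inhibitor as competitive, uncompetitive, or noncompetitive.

Both Km and Vmax decrease by the same factor (~4.22-fold) — characteristic of uncompetitive inhibition.

uncompetitive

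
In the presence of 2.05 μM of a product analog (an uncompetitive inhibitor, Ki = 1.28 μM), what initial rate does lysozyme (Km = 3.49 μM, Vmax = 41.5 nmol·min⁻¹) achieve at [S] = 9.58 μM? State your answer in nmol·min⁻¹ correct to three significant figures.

14.0 nmol·min⁻¹

α = 1 + [I]/Ki = 1 + 2.05/1.28 = 2.602.
For an uncompetitive inhibitor, both parameters are divided by α, giving Vmax/α and Km/α: Km,app = 1.34 μM, Vmax,app = 16.0 nmol·min⁻¹.
v = Vmax,app·[S]/(Km,app + [S]) = 16.0 × 9.58/(1.34 + 9.58) = 14.0 nmol·min⁻¹.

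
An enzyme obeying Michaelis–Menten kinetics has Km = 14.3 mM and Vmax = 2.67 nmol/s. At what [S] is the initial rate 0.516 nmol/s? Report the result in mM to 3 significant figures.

The required fractional saturation is v/Vmax = 0.516/2.67 = 0.1933.
Then [S]/(Km+[S]) = 0.1933 ⇒ [S] = 14.3 × 0.1933/(1 − 0.1933) = 3.43 mM.

3.43 mM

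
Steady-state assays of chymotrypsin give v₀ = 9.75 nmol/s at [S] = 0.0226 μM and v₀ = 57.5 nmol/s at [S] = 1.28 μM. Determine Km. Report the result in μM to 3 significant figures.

0.124 μM

In reciprocal form, 1/v = (Km/Vmax)·(1/[S]) + 1/Vmax. The two points give (1/[S], 1/v) = (44.25, 0.1026) and (0.7812, 0.01739).
Slope = (0.1026 − 0.01739)/(44.25 − 0.7812) = 0.001960; intercept = 0.1026 − 0.001960×44.25 = 0.01586.
Vmax = 1/intercept = 63.0 nmol/s; Km = slope × Vmax = 0.001960 × 63.0 = 0.124 μM.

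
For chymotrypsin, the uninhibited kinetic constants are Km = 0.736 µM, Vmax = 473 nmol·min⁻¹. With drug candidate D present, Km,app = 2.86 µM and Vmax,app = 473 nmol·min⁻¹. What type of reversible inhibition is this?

competitive

Km increases (0.736 → 2.86 µM) while Vmax is unchanged — the hallmark of competitive inhibition.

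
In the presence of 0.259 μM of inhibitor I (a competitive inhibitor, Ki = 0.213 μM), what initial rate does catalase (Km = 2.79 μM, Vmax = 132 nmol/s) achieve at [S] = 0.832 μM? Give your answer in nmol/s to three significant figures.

15.7 nmol/s

With α = 1 + [I]/Ki = 1 + 0.259/0.213 = 2.216, the competitive rate law is v = Vmax[S] / (αKm + [S]).
v = 132×0.832 / (2.216×2.79 + 0.832) = 109.8/7.015 = 15.7 nmol/s.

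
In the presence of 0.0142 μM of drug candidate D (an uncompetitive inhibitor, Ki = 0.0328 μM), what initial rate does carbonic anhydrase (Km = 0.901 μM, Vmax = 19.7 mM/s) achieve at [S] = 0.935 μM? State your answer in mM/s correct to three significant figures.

α = 1 + [I]/Ki = 1 + 0.0142/0.0328 = 1.433.
For an uncompetitive inhibitor, both parameters are divided by α, giving Vmax/α and Km/α: Km,app = 0.629 μM, Vmax,app = 13.7 mM/s.
v = Vmax,app·[S]/(Km,app + [S]) = 13.7 × 0.935/(0.629 + 0.935) = 8.22 mM/s.

8.22 mM/s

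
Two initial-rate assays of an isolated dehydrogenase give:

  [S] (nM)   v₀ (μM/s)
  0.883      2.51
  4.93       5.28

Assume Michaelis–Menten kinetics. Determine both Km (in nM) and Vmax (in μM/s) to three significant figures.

Km = 1.56 nM; Vmax = 6.95 μM/s

From v = Vmax[S]/(Km+[S]), each point gives Vmax = v(Km+[S])/[S].
Equating: 2.51(Km+0.883)/0.883 = 5.28(Km+4.93)/4.93.
2.843·Km + 2.51 = 1.071·Km + 5.28, so (2.843 − 1.071)·Km = 5.28 − 2.51.
Km = 2.770/1.772 = 1.56 nM; then Vmax = 2.51(1.56+0.883)/0.883 = 6.95 μM/s.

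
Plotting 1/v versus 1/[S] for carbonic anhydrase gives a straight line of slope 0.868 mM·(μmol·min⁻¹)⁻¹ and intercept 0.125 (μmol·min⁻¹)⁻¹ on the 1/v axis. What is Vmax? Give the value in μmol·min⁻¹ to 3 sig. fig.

8.00 μmol·min⁻¹

The y-intercept of a Lineweaver–Burk plot equals 1/Vmax, so Vmax = 1/0.125 = 8.00 μmol·min⁻¹.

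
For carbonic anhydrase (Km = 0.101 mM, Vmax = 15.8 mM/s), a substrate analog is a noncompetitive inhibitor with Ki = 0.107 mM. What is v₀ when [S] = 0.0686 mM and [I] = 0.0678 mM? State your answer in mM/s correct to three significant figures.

3.91 mM/s

With α = 1 + [I]/Ki = 1 + 0.0678/0.107 = 1.634, the noncompetitive rate law is v = (Vmax/α)·[S] / (Km + [S]).
v = (15.8/1.634)×0.0686 / (0.101 + 0.0686) = 0.6635/0.1696 = 3.91 mM/s.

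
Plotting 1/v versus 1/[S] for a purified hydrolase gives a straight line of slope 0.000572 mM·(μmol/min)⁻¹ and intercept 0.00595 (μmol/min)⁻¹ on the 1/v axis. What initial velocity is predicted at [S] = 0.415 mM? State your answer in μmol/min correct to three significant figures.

The y-intercept is 1/Vmax, so Vmax = 1/0.00595 = 168 μmol/min.
The slope is Km/Vmax, so Km = 0.000572 × 168 = 0.0961 mM.
Then v = 168 × 0.415/(0.0961 + 0.415) = 136 μmol/min.

136 μmol/min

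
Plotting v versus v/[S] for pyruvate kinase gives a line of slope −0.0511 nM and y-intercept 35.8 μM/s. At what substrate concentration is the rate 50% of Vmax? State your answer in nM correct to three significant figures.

The Eadie–Hofstee slope gives Km = 0.0511 nM (slope = −Km).
v/Vmax = [S]/(Km+[S]) = 0.5 ⇒ [S] = Km·0.5/(1−0.5) = 0.0511 × 1.000 = 0.0511 nM.

0.0511 nM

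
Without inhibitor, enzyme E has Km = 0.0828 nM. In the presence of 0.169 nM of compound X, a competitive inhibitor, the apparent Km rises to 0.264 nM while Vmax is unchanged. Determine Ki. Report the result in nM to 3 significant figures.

0.0772 nM

Competitive: Km,app = α·Km with α = 1 + [I]/Ki.
α = Km,app/Km = 0.264/0.0828 = 3.188.
Ki = [I]/(α − 1) = 0.169/2.188 = 0.0772 nM.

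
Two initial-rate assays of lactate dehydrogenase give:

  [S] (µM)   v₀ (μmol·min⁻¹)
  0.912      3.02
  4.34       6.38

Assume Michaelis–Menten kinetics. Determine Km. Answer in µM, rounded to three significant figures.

1.82 µM

In reciprocal form, 1/v = (Km/Vmax)·(1/[S]) + 1/Vmax. The two points give (1/[S], 1/v) = (1.096, 0.3311) and (0.2304, 0.1567).
Slope = (0.3311 − 0.1567)/(1.096 − 0.2304) = 0.2014; intercept = 0.3311 − 0.2014×1.096 = 0.1103.
Vmax = 1/intercept = 9.06 μmol·min⁻¹; Km = slope × Vmax = 0.2014 × 9.06 = 1.82 µM.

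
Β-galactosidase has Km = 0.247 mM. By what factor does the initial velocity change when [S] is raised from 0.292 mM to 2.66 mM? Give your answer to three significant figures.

The fractional saturations are [S]/(Km+[S]) = 0.292/0.5390 = 0.5417 and 2.66/2.907 = 0.9150.
v₂/v₁ is just their ratio: 0.9150/0.5417 = 1.69.

1.69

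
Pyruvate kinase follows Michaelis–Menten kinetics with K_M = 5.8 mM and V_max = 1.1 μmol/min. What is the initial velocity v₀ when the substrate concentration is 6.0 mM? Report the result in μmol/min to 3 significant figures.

v = Vmax·[S]/(Km + [S]) = 1.1 × 6.0 / (5.8 + 6.0)
  = 6.600 / 11.80 = 0.559 μmol/min.

0.559 μmol/min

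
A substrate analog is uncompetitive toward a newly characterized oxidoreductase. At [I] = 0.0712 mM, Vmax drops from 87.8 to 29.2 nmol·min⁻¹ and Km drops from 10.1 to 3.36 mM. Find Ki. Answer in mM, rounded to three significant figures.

0.0355 mM

Uncompetitive: Vmax,app = Vmax/α (and Km,app = Km/α) with α = 1 + [I]/Ki.
α = Vmax/Vmax,app = 87.8/29.2 = 3.007.
Since α = 1 + [I]/Ki, [I]/Ki = 3.007 − 1 = 2.007 and Ki = 0.0712/2.007 = 0.0355 mM.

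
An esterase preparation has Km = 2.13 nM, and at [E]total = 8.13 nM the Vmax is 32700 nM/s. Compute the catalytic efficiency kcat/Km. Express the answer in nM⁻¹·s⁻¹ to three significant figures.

1890 nM⁻¹·s⁻¹

kcat = Vmax/[E]total = 32700/8.13 = 4020 s⁻¹.
kcat/Km = 4020/2.13 = 1890 nM⁻¹·s⁻¹.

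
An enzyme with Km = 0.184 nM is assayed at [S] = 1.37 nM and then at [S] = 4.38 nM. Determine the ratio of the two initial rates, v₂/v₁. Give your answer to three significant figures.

Since Vmax cancels, v₂/v₁ = [S]₂(Km+[S]₁) / [S]₁(Km+[S]₂).
= 4.38×(0.184+1.37) / (1.37×(0.184+4.38)) = 6.807/6.253 = 1.09.

1.09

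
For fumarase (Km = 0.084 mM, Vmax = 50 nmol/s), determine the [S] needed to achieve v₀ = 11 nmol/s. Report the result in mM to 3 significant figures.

The required fractional saturation is v/Vmax = 11/50 = 0.2200.
Then [S]/(Km+[S]) = 0.2200 ⇒ [S] = 0.084 × 0.2200/(1 − 0.2200) = 0.0237 mM.

0.0237 mM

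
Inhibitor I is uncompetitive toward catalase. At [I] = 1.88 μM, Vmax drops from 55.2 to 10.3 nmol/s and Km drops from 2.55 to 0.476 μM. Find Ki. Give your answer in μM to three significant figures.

Uncompetitive: Vmax,app = Vmax/α (and Km,app = Km/α) with α = 1 + [I]/Ki.
α = Vmax/Vmax,app = 55.2/10.3 = 5.359.
Ki = [I]/(α − 1) = 1.88/4.359 = 0.431 μM.

0.431 μM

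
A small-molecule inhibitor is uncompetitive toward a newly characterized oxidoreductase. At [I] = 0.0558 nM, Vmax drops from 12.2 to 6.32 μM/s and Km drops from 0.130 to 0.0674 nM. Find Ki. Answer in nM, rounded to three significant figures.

0.0600 nM

Uncompetitive: Vmax,app = Vmax/α (and Km,app = Km/α) with α = 1 + [I]/Ki.
α = Vmax/Vmax,app = 12.2/6.32 = 1.930.
Since α = 1 + [I]/Ki, [I]/Ki = 1.930 − 1 = 0.9304 and Ki = 0.0558/0.9304 = 0.0600 nM.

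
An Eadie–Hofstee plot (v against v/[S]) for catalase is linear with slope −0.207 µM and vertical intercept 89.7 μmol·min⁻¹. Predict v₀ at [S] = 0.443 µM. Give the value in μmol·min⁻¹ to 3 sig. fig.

61.1 μmol·min⁻¹

In the Eadie–Hofstee form v = Vmax − Km·(v/[S]), the slope is −Km and the intercept is Vmax, so Km = 0.207 µM and Vmax = 89.7 μmol·min⁻¹.
v = 89.7 × 0.443/(0.207 + 0.443) = 61.1 μmol·min⁻¹.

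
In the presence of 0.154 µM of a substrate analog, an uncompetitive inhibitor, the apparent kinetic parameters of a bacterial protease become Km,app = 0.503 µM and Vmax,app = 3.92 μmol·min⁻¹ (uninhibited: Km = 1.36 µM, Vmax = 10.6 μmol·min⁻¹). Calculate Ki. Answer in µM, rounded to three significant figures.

0.0904 µM

Uncompetitive: Vmax,app = Vmax/α (and Km,app = Km/α) with α = 1 + [I]/Ki.
α = Vmax/Vmax,app = 10.6/3.92 = 2.704.
Since α = 1 + [I]/Ki, [I]/Ki = 2.704 − 1 = 1.704 and Ki = 0.154/1.704 = 0.0904 µM.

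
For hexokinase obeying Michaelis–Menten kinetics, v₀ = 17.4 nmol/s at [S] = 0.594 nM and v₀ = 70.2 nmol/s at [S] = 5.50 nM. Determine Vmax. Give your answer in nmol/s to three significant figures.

111 nmol/s

In reciprocal form, 1/v = (Km/Vmax)·(1/[S]) + 1/Vmax. The two points give (1/[S], 1/v) = (1.684, 0.05747) and (0.1818, 0.01425).
Slope = (0.05747 − 0.01425)/(1.684 − 0.1818) = 0.02879; intercept = 0.05747 − 0.02879×1.684 = 0.009011.
Vmax = 1/intercept = 111 nmol/s; Km = slope × Vmax = 0.02879 × 111 = 3.19 nM.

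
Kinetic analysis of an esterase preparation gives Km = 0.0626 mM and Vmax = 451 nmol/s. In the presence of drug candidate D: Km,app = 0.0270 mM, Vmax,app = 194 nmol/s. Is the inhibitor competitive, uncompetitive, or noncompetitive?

Both Km and Vmax decrease by the same factor (~2.32-fold) — characteristic of uncompetitive inhibition.

uncompetitive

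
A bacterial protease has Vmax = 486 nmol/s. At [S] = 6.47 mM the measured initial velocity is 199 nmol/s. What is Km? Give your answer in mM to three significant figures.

9.33 mM

From v = Vmax[S]/(Km+[S]), Km = [S](Vmax − v)/v.
Km = 6.47 × (486 − 199) / 199 = 1857/199 = 9.33 mM.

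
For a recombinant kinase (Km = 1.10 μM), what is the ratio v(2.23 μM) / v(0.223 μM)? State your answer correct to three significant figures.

The fractional saturations are [S]/(Km+[S]) = 0.223/1.323 = 0.1686 and 2.23/3.330 = 0.6697.
v₂/v₁ is just their ratio: 0.6697/0.1686 = 3.97.

3.97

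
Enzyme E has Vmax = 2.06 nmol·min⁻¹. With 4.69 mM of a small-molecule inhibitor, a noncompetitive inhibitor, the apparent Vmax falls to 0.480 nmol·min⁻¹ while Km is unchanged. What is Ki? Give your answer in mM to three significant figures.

1.42 mM

Noncompetitive: Vmax,app = Vmax/α with α = 1 + [I]/Ki.
α = Vmax/Vmax,app = 2.06/0.480 = 4.292.
Since α = 1 + [I]/Ki, [I]/Ki = 4.292 − 1 = 3.292 and Ki = 4.69/3.292 = 1.42 mM.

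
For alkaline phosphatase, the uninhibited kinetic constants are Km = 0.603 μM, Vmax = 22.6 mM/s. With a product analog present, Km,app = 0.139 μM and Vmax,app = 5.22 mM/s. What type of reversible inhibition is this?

uncompetitive

Both Km and Vmax decrease by the same factor (~4.33-fold) — characteristic of uncompetitive inhibition.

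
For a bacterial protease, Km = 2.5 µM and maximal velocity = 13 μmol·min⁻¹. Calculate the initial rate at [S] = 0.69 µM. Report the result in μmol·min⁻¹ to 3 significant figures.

2.81 μmol·min⁻¹

[S]/(Km+[S]) = 0.69/3.190 = 0.2163, the fractional saturation.
v = 0.2163 × Vmax = 0.2163 × 13 = 2.81 μmol·min⁻¹.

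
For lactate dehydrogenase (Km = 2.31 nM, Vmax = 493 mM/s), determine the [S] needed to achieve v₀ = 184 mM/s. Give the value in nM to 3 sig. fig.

1.38 nM

The required fractional saturation is v/Vmax = 184/493 = 0.3732.
Then [S]/(Km+[S]) = 0.3732 ⇒ [S] = 2.31 × 0.3732/(1 − 0.3732) = 1.38 nM.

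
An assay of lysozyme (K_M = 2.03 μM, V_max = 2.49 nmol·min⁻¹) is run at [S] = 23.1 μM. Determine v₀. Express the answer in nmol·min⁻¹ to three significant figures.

v = Vmax·[S]/(Km + [S]) = 2.49 × 23.1 / (2.03 + 23.1)
  = 57.52 / 25.13 = 2.29 nmol·min⁻¹.

2.29 nmol·min⁻¹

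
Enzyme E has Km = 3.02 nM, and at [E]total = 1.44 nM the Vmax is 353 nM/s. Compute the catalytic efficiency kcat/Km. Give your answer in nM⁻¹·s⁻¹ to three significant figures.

81.2 nM⁻¹·s⁻¹

kcat = Vmax/[E]total = 353/1.44 = 245 s⁻¹.
kcat/Km = 245/3.02 = 81.2 nM⁻¹·s⁻¹.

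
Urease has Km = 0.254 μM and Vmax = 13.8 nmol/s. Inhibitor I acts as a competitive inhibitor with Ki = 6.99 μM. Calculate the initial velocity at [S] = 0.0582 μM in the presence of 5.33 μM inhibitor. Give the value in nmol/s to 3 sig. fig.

With α = 1 + [I]/Ki = 1 + 5.33/6.99 = 1.763, the competitive rate law is v = Vmax[S] / (αKm + [S]).
v = 13.8×0.0582 / (1.763×0.254 + 0.0582) = 0.8032/0.5059 = 1.59 nmol/s.

1.59 nmol/s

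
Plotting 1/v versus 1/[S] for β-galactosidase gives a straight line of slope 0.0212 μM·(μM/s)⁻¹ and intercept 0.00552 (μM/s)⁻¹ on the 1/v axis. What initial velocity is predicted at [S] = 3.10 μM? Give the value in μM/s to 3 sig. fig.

The y-intercept is 1/Vmax, so Vmax = 1/0.00552 = 181 μM/s.
The slope is Km/Vmax, so Km = 0.0212 × 181 = 3.84 μM.
Then v = 181 × 3.10/(3.84 + 3.10) = 80.9 μM/s.

80.9 μM/s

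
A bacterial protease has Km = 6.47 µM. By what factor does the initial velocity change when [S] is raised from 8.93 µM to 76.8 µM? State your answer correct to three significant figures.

Since Vmax cancels, v₂/v₁ = [S]₂(Km+[S]₁) / [S]₁(Km+[S]₂).
= 76.8×(6.47+8.93) / (8.93×(6.47+76.8)) = 1183/743.6 = 1.59.

1.59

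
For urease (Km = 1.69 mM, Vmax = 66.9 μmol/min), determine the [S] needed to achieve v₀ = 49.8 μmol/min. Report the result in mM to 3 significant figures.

Rearranging v = Vmax[S]/(Km+[S]) gives [S] = Km·v/(Vmax − v).
[S] = 1.69 × 49.8 / (66.9 − 49.8) = 84.16/17.10 = 4.92 mM.

4.92 mM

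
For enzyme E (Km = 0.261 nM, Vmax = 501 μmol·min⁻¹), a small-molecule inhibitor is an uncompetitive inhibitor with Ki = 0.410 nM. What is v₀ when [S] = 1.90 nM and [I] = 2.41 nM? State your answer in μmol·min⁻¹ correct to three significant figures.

With α = 1 + [I]/Ki = 1 + 2.41/0.410 = 6.878, the uncompetitive rate law is v = (Vmax/α)·[S] / (Km/α + [S]).
v = (501/6.878)×1.90 / (0.261/6.878 + 1.90) = 138.4/1.938 = 71.4 μmol·min⁻¹.

71.4 μmol·min⁻¹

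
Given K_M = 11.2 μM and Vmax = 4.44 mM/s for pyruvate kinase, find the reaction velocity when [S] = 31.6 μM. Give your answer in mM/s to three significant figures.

[S]/(Km+[S]) = 31.6/42.80 = 0.7383, the fractional saturation.
v = 0.7383 × Vmax = 0.7383 × 4.44 = 3.28 mM/s.

3.28 mM/s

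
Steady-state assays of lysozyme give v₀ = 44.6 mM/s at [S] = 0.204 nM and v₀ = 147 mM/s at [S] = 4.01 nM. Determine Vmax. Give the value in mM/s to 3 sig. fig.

From v = Vmax[S]/(Km+[S]), each point gives Vmax = v(Km+[S])/[S].
Equating: 44.6(Km+0.204)/0.204 = 147(Km+4.01)/4.01.
218.6·Km + 44.6 = 36.66·Km + 147, so (218.6 − 36.66)·Km = 147 − 44.6.
Km = 102.4/182.0 = 0.563 nM; then Vmax = 44.6(0.563+0.204)/0.204 = 168 mM/s.

168 mM/s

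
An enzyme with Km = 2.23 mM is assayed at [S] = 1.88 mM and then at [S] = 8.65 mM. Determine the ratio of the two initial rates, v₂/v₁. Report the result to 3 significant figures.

Since Vmax cancels, v₂/v₁ = [S]₂(Km+[S]₁) / [S]₁(Km+[S]₂).
= 8.65×(2.23+1.88) / (1.88×(2.23+8.65)) = 35.55/20.45 = 1.74.

1.74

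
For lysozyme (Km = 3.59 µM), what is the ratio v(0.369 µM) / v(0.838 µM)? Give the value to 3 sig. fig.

The fractional saturations are [S]/(Km+[S]) = 0.838/4.428 = 0.1893 and 0.369/3.959 = 0.09321.
v₂/v₁ is just their ratio: 0.09321/0.1893 = 0.492.

0.492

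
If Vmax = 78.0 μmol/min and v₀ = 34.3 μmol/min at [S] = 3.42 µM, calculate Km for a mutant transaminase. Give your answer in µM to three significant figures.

v/Vmax = 34.3/78.0 = 0.4397 = [S]/(Km+[S]).
So Km + [S] = [S]/0.4397 = 7.777 µM, giving Km = 7.777 − 3.42 = 4.36 µM.

4.36 µM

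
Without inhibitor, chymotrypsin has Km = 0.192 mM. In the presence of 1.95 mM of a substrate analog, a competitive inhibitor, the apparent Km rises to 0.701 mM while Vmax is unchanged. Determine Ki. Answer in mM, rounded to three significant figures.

Competitive: Km,app = α·Km with α = 1 + [I]/Ki.
α = Km,app/Km = 0.701/0.192 = 3.651.
Since α = 1 + [I]/Ki, [I]/Ki = 3.651 − 1 = 2.651 and Ki = 1.95/2.651 = 0.736 mM.

0.736 mM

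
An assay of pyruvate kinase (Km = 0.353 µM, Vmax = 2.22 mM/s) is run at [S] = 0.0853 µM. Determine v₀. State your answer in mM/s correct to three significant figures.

v = Vmax·[S]/(Km + [S]) = 2.22 × 0.0853 / (0.353 + 0.0853)
  = 0.1894 / 0.4383 = 0.432 mM/s.

0.432 mM/s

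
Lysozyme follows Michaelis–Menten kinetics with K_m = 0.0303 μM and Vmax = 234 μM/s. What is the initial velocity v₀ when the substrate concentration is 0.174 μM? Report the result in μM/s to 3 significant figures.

v = Vmax·[S]/(Km + [S]) = 234 × 0.174 / (0.0303 + 0.174)
  = 40.72 / 0.2043 = 199 μM/s.

199 μM/s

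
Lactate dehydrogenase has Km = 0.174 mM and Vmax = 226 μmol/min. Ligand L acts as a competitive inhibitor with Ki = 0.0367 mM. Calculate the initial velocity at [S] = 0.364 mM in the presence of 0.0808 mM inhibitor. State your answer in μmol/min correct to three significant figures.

With α = 1 + [I]/Ki = 1 + 0.0808/0.0367 = 3.202, the competitive rate law is v = Vmax[S] / (αKm + [S]).
v = 226×0.364 / (3.202×0.174 + 0.364) = 82.26/0.9211 = 89.3 μmol/min.

89.3 μmol/min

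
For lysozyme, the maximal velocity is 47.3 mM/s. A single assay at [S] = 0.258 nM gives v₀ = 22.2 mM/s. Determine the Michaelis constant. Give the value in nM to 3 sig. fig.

0.292 nM

From v = Vmax[S]/(Km+[S]), Km = [S](Vmax − v)/v.
Km = 0.258 × (47.3 − 22.2) / 22.2 = 6.476/22.2 = 0.292 nM.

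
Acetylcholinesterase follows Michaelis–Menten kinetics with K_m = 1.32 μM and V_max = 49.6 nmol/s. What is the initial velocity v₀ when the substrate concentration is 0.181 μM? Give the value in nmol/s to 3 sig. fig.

5.98 nmol/s

v = Vmax·[S]/(Km + [S]) = 49.6 × 0.181 / (1.32 + 0.181)
  = 8.978 / 1.501 = 5.98 nmol/s.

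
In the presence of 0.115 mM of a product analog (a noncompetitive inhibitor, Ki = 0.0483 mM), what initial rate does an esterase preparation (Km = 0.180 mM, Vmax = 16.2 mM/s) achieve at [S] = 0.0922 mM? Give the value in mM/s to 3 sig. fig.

α = 1 + [I]/Ki = 1 + 0.115/0.0483 = 3.381.
For a noncompetitive inhibitor, Vmax is reduced to Vmax/α while Km is unchanged: Km,app = 0.180 mM, Vmax,app = 4.79 mM/s.
v = Vmax,app·[S]/(Km,app + [S]) = 4.79 × 0.0922/(0.180 + 0.0922) = 1.62 mM/s.

1.62 mM/s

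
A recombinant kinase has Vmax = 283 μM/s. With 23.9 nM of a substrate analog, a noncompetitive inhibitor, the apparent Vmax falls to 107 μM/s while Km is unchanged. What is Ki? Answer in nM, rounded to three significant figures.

Noncompetitive: Vmax,app = Vmax/α with α = 1 + [I]/Ki.
α = Vmax/Vmax,app = 283/107 = 2.645.
Ki = [I]/(α − 1) = 23.9/1.645 = 14.5 nM.

14.5 nM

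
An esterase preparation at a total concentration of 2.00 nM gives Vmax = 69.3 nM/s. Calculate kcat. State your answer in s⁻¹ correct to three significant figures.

34.6 s⁻¹

kcat = Vmax/[E]total = 69.3 nM/s / 2.00 nM = 34.6 s⁻¹.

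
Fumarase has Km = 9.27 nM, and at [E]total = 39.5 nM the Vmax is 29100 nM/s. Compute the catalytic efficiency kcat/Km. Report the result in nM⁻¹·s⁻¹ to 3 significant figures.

kcat = Vmax/[E]total = 29100/39.5 = 737 s⁻¹.
kcat/Km = 737/9.27 = 79.5 nM⁻¹·s⁻¹.

79.5 nM⁻¹·s⁻¹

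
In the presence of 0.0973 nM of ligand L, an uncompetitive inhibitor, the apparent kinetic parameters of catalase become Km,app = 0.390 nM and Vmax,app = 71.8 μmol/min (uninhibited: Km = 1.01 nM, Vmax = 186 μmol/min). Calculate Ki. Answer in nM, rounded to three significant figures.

Uncompetitive: Vmax,app = Vmax/α (and Km,app = Km/α) with α = 1 + [I]/Ki.
α = Vmax/Vmax,app = 186/71.8 = 2.591.
Since α = 1 + [I]/Ki, [I]/Ki = 2.591 − 1 = 1.591 and Ki = 0.0973/1.591 = 0.0612 nM.

0.0612 nM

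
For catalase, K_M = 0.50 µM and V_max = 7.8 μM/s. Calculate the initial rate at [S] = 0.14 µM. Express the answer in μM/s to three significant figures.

1.71 μM/s

[S]/(Km+[S]) = 0.14/0.6400 = 0.2188, the fractional saturation.
v = 0.2188 × Vmax = 0.2188 × 7.8 = 1.71 μM/s.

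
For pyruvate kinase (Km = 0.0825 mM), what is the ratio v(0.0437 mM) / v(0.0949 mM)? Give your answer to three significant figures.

The fractional saturations are [S]/(Km+[S]) = 0.0949/0.1774 = 0.5349 and 0.0437/0.1262 = 0.3463.
v₂/v₁ is just their ratio: 0.3463/0.5349 = 0.647.

0.647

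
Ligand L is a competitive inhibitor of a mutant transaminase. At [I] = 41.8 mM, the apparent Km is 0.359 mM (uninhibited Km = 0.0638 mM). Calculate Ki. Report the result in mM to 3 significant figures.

9.03 mM

Competitive: Km,app = α·Km with α = 1 + [I]/Ki.
α = Km,app/Km = 0.359/0.0638 = 5.627.
Ki = [I]/(α − 1) = 41.8/4.627 = 9.03 mM.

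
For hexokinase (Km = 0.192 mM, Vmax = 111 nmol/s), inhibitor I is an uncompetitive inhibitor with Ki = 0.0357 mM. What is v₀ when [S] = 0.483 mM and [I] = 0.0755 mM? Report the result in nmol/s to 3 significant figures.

With α = 1 + [I]/Ki = 1 + 0.0755/0.0357 = 3.115, the uncompetitive rate law is v = (Vmax/α)·[S] / (Km/α + [S]).
v = (111/3.115)×0.483 / (0.192/3.115 + 0.483) = 17.21/0.5446 = 31.6 nmol/s.

31.6 nmol/s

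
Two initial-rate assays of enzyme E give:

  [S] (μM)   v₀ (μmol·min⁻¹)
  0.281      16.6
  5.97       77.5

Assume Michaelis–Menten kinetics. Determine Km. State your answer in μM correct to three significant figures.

In reciprocal form, 1/v = (Km/Vmax)·(1/[S]) + 1/Vmax. The two points give (1/[S], 1/v) = (3.559, 0.06024) and (0.1675, 0.01290).
Slope = (0.06024 − 0.01290)/(3.559 − 0.1675) = 0.01396; intercept = 0.06024 − 0.01396×3.559 = 0.01057.
Vmax = 1/intercept = 94.7 μmol·min⁻¹; Km = slope × Vmax = 0.01396 × 94.7 = 1.32 μM.

1.32 μM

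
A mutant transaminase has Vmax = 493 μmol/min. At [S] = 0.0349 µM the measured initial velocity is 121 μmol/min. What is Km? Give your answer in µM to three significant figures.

v/Vmax = 121/493 = 0.2454 = [S]/(Km+[S]).
So Km + [S] = [S]/0.2454 = 0.1422 µM, giving Km = 0.1422 − 0.0349 = 0.107 µM.

0.107 µM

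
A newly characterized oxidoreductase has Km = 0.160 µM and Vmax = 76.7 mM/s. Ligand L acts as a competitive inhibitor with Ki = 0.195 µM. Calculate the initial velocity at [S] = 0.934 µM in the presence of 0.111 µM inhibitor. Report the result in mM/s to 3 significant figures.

60.4 mM/s

α = 1 + [I]/Ki = 1 + 0.111/0.195 = 1.569.
For a competitive inhibitor, Vmax is unchanged and the apparent Km becomes α·Km: Km,app = 0.251 µM, Vmax,app = 76.7 mM/s.
v = Vmax,app·[S]/(Km,app + [S]) = 76.7 × 0.934/(0.251 + 0.934) = 60.4 mM/s.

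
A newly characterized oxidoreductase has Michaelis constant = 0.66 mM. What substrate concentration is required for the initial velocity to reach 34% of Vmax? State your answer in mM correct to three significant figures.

v/Vmax = [S]/(Km+[S]) = 0.34, so [S] = Km·0.34/(1 − 0.34) = 0.66 × 0.5152.
[S] = 0.340 mM.

0.340 mM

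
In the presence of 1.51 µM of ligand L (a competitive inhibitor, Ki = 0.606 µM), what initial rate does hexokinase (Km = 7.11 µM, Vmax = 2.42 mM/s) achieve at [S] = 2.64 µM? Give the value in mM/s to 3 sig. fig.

α = 1 + [I]/Ki = 1 + 1.51/0.606 = 3.492.
For a competitive inhibitor, Vmax is unchanged and the apparent Km becomes α·Km: Km,app = 24.8 µM, Vmax,app = 2.42 mM/s.
v = Vmax,app·[S]/(Km,app + [S]) = 2.42 × 2.64/(24.8 + 2.64) = 0.233 mM/s.

0.233 mM/s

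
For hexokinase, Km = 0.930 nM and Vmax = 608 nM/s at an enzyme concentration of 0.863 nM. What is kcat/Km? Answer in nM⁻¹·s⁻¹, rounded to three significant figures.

kcat = Vmax/[E]total = 608/0.863 = 705 s⁻¹.
kcat/Km = 705/0.930 = 758 nM⁻¹·s⁻¹.

758 nM⁻¹·s⁻¹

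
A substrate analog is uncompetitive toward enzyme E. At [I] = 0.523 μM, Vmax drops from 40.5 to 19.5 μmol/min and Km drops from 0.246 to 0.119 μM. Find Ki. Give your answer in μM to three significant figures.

0.486 μM

Uncompetitive: Vmax,app = Vmax/α (and Km,app = Km/α) with α = 1 + [I]/Ki.
α = Vmax/Vmax,app = 40.5/19.5 = 2.077.
Since α = 1 + [I]/Ki, [I]/Ki = 2.077 − 1 = 1.077 and Ki = 0.523/1.077 = 0.486 μM.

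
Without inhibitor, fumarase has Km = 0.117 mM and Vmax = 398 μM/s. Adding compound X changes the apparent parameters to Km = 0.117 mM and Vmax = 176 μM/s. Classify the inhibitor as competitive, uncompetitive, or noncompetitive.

Vmax decreases (398 → 176 μM/s) while Km is unchanged — pure noncompetitive inhibition.

noncompetitive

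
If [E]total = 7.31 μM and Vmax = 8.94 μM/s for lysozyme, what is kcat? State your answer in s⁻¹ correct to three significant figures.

kcat = Vmax/[E]total = 8.94 μM/s / 7.31 μM = 1.22 s⁻¹.

1.22 s⁻¹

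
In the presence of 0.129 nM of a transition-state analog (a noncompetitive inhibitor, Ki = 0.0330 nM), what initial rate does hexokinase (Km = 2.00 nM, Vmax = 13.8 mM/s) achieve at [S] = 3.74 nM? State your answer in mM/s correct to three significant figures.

With α = 1 + [I]/Ki = 1 + 0.129/0.0330 = 4.909, the noncompetitive rate law is v = (Vmax/α)·[S] / (Km + [S]).
v = (13.8/4.909)×3.74 / (2.00 + 3.74) = 10.51/5.740 = 1.83 mM/s.

1.83 mM/s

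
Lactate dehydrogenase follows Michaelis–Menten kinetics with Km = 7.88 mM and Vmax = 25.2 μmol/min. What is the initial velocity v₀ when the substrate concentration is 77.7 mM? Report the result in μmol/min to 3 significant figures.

22.9 μmol/min

[S]/(Km+[S]) = 77.7/85.58 = 0.9079, the fractional saturation.
v = 0.9079 × Vmax = 0.9079 × 25.2 = 22.9 μmol/min.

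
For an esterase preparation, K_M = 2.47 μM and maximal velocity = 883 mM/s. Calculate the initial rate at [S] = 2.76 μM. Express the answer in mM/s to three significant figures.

[S]/(Km+[S]) = 2.76/5.230 = 0.5277, the fractional saturation.
v = 0.5277 × Vmax = 0.5277 × 883 = 466 mM/s.

466 mM/s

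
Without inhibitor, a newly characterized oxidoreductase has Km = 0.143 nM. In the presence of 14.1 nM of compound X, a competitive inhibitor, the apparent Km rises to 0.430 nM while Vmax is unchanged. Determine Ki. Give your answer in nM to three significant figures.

Competitive: Km,app = α·Km with α = 1 + [I]/Ki.
α = Km,app/Km = 0.430/0.143 = 3.007.
Since α = 1 + [I]/Ki, [I]/Ki = 3.007 − 1 = 2.007 and Ki = 14.1/2.007 = 7.03 nM.

7.03 nM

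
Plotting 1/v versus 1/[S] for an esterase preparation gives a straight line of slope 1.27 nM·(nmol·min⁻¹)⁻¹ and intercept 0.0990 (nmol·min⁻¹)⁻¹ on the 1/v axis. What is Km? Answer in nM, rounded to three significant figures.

12.8 nM

y-intercept = 1/Vmax ⇒ Vmax = 10.1 nmol·min⁻¹; slope = Km/Vmax ⇒ Km = slope × Vmax.
Km = 1.27 × 10.1 = 12.8 nM.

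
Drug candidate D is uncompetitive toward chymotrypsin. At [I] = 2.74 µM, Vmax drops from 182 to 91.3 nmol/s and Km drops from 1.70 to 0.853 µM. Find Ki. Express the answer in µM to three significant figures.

Uncompetitive: Vmax,app = Vmax/α (and Km,app = Km/α) with α = 1 + [I]/Ki.
α = Vmax/Vmax,app = 182/91.3 = 1.993.
Ki = [I]/(α − 1) = 2.74/0.9934 = 2.76 µM.

2.76 µM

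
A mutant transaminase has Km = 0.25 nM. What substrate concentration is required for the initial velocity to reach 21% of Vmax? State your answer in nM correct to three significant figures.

v/Vmax = [S]/(Km+[S]) = 0.21, so [S] = Km·0.21/(1 − 0.21) = 0.25 × 0.2658.
[S] = 0.0665 nM.

0.0665 nM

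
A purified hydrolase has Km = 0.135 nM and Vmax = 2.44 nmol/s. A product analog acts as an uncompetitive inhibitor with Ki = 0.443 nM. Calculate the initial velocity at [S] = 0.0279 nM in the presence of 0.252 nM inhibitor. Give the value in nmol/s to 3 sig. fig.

0.381 nmol/s

α = 1 + [I]/Ki = 1 + 0.252/0.443 = 1.569.
For an uncompetitive inhibitor, both parameters are divided by α, giving Vmax/α and Km/α: Km,app = 0.0861 nM, Vmax,app = 1.56 nmol/s.
v = Vmax,app·[S]/(Km,app + [S]) = 1.56 × 0.0279/(0.0861 + 0.0279) = 0.381 nmol/s.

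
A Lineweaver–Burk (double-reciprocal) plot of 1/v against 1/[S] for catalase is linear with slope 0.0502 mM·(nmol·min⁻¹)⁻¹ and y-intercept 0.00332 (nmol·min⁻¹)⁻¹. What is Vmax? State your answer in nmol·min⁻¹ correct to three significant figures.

301 nmol·min⁻¹

The y-intercept of a Lineweaver–Burk plot equals 1/Vmax, so Vmax = 1/0.00332 = 301 nmol·min⁻¹.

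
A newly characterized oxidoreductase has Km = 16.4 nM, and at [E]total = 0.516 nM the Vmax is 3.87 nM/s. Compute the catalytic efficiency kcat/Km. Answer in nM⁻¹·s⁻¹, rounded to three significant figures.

kcat = Vmax/[E]total = 3.87/0.516 = 7.50 s⁻¹.
kcat/Km = 7.50/16.4 = 0.457 nM⁻¹·s⁻¹.

0.457 nM⁻¹·s⁻¹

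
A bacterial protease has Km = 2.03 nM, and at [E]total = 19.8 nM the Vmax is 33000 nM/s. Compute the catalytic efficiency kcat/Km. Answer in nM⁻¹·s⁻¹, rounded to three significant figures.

821 nM⁻¹·s⁻¹

kcat = Vmax/[E]total = 33000/19.8 = 1670 s⁻¹.
kcat/Km = 1670/2.03 = 821 nM⁻¹·s⁻¹.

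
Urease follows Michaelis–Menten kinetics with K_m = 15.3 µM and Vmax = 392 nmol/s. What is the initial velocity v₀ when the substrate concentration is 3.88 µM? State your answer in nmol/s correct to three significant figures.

79.3 nmol/s

v = Vmax·[S]/(Km + [S]) = 392 × 3.88 / (15.3 + 3.88)
  = 1521 / 19.18 = 79.3 nmol/s.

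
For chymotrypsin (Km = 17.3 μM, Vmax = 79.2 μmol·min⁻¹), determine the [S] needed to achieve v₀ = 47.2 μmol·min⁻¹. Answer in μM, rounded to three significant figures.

25.5 μM

The required fractional saturation is v/Vmax = 47.2/79.2 = 0.5960.
Then [S]/(Km+[S]) = 0.5960 ⇒ [S] = 17.3 × 0.5960/(1 − 0.5960) = 25.5 μM.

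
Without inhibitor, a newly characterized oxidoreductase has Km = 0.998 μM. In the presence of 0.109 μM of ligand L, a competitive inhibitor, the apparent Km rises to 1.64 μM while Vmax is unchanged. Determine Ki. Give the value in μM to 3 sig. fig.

0.169 μM

Competitive: Km,app = α·Km with α = 1 + [I]/Ki.
α = Km,app/Km = 1.64/0.998 = 1.643.
Ki = [I]/(α − 1) = 0.109/0.6433 = 0.169 μM.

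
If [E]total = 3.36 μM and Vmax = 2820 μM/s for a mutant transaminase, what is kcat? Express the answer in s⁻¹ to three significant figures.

839 s⁻¹

kcat = Vmax/[E]total = 2820 μM/s / 3.36 μM = 839 s⁻¹.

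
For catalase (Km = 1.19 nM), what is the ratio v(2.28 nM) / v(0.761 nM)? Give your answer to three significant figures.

1.68

The fractional saturations are [S]/(Km+[S]) = 0.761/1.951 = 0.3901 and 2.28/3.470 = 0.6571.
v₂/v₁ is just their ratio: 0.6571/0.3901 = 1.68.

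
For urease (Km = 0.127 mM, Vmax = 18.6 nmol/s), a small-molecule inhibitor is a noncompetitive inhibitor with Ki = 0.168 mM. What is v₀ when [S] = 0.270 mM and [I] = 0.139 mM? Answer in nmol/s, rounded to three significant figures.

6.92 nmol/s

With α = 1 + [I]/Ki = 1 + 0.139/0.168 = 1.827, the noncompetitive rate law is v = (Vmax/α)·[S] / (Km + [S]).
v = (18.6/1.827)×0.270 / (0.127 + 0.270) = 2.748/0.3970 = 6.92 nmol/s.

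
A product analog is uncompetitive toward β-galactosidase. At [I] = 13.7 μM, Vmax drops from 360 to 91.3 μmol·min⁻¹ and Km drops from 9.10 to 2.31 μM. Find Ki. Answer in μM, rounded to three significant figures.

Uncompetitive: Vmax,app = Vmax/α (and Km,app = Km/α) with α = 1 + [I]/Ki.
α = Vmax/Vmax,app = 360/91.3 = 3.943.
Since α = 1 + [I]/Ki, [I]/Ki = 3.943 − 1 = 2.943 and Ki = 13.7/2.943 = 4.66 μM.

4.66 μM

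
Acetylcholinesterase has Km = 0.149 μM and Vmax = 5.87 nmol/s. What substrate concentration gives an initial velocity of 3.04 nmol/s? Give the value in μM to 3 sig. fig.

0.160 μM

Rearranging v = Vmax[S]/(Km+[S]) gives [S] = Km·v/(Vmax − v).
[S] = 0.149 × 3.04 / (5.87 − 3.04) = 0.4530/2.830 = 0.160 μM.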